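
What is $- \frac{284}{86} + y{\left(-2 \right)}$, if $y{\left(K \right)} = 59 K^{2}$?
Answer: $\frac{10006}{43} \approx 232.7$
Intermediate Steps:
$- \frac{284}{86} + y{\left(-2 \right)} = - \frac{284}{86} + 59 \left(-2\right)^{2} = \left(-284\right) \frac{1}{86} + 59 \cdot 4 = - \frac{142}{43} + 236 = \frac{10006}{43}$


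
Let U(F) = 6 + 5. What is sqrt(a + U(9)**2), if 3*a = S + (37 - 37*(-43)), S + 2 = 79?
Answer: 2*sqrt(1551)/3 ≈ 26.255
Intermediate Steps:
S = 77 (S = -2 + 79 = 77)
U(F) = 11
a = 1705/3 (a = (77 + (37 - 37*(-43)))/3 = (77 + (37 + 1591))/3 = (77 + 1628)/3 = (1/3)*1705 = 1705/3 ≈ 568.33)
sqrt(a + U(9)**2) = sqrt(1705/3 + 11**2) = sqrt(1705/3 + 121) = sqrt(2068/3) = 2*sqrt(1551)/3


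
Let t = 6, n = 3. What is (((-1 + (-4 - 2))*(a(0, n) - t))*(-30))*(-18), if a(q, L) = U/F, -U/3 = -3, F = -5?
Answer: 29484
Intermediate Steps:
U = 9 (U = -3*(-3) = 9)
a(q, L) = -9/5 (a(q, L) = 9/(-5) = 9*(-⅕) = -9/5)
(((-1 + (-4 - 2))*(a(0, n) - t))*(-30))*(-18) = (((-1 + (-4 - 2))*(-9/5 - 1*6))*(-30))*(-18) = (((-1 - 6)*(-9/5 - 6))*(-30))*(-18) = (-7*(-39/5)*(-30))*(-18) = ((273/5)*(-30))*(-18) = -1638*(-18) = 29484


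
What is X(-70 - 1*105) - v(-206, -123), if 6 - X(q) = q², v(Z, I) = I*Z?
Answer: -55957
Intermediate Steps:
X(q) = 6 - q²
X(-70 - 1*105) - v(-206, -123) = (6 - (-70 - 1*105)²) - (-123)*(-206) = (6 - (-70 - 105)²) - 1*25338 = (6 - 1*(-175)²) - 25338 = (6 - 1*30625) - 25338 = (6 - 30625) - 25338 = -30619 - 25338 = -55957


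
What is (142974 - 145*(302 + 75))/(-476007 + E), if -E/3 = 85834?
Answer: -88309/733509 ≈ -0.12039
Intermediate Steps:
E = -257502 (E = -3*85834 = -257502)
(142974 - 145*(302 + 75))/(-476007 + E) = (142974 - 145*(302 + 75))/(-476007 - 257502) = (142974 - 145*377)/(-733509) = (142974 - 54665)*(-1/733509) = 88309*(-1/733509) = -88309/733509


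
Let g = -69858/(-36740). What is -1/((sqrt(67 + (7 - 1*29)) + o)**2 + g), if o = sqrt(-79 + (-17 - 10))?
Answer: 18370*I/(110220*sqrt(530) + 1085641*I) ≈ 0.0026182 + 0.0061194*I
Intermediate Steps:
g = 34929/18370 (g = -69858*(-1/36740) = 34929/18370 ≈ 1.9014)
o = I*sqrt(106) (o = sqrt(-79 - 27) = sqrt(-106) = I*sqrt(106) ≈ 10.296*I)
-1/((sqrt(67 + (7 - 1*29)) + o)**2 + g) = -1/((sqrt(67 + (7 - 1*29)) + I*sqrt(106))**2 + 34929/18370) = -1/((sqrt(67 + (7 - 29)) + I*sqrt(106))**2 + 34929/18370) = -1/((sqrt(67 - 22) + I*sqrt(106))**2 + 34929/18370) = -1/((sqrt(45) + I*sqrt(106))**2 + 34929/18370) = -1/((3*sqrt(5) + I*sqrt(106))**2 + 34929/18370) = -1/(34929/18370 + (3*sqrt(5) + I*sqrt(106))**2)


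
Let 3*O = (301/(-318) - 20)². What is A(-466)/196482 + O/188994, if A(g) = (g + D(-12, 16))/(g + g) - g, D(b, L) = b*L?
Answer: 105974705883097/33651745829208936 ≈ 0.0031492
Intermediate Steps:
D(b, L) = L*b
O = 44368921/303372 (O = (301/(-318) - 20)²/3 = (301*(-1/318) - 20)²/3 = (-301/318 - 20)²/3 = (-6661/318)²/3 = (⅓)*(44368921/101124) = 44368921/303372 ≈ 146.25)
A(g) = -g + (-192 + g)/(2*g) (A(g) = (g + 16*(-12))/(g + g) - g = (g - 192)/((2*g)) - g = (-192 + g)*(1/(2*g)) - g = (-192 + g)/(2*g) - g = -g + (-192 + g)/(2*g))
A(-466)/196482 + O/188994 = (½ - 1*(-466) - 96/(-466))/196482 + (44368921/303372)/188994 = (½ + 466 - 96*(-1/466))*(1/196482) + (44368921/303372)*(1/188994) = (½ + 466 + 48/233)*(1/196482) + 44368921/57335487768 = (217485/466)*(1/196482) + 44368921/57335487768 = 72495/30520204 + 44368921/57335487768 = 105974705883097/33651745829208936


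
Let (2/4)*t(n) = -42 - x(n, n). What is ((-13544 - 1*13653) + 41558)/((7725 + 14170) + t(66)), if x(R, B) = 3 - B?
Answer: 14361/21937 ≈ 0.65465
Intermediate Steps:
t(n) = -90 + 2*n (t(n) = 2*(-42 - (3 - n)) = 2*(-42 + (-3 + n)) = 2*(-45 + n) = -90 + 2*n)
((-13544 - 1*13653) + 41558)/((7725 + 14170) + t(66)) = ((-13544 - 1*13653) + 41558)/((7725 + 14170) + (-90 + 2*66)) = ((-13544 - 13653) + 41558)/(21895 + (-90 + 132)) = (-27197 + 41558)/(21895 + 42) = 14361/21937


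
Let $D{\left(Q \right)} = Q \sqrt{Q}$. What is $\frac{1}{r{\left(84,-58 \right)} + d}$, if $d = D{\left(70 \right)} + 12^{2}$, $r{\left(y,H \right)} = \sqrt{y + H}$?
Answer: $\frac{1}{144 + \sqrt{26} + 70 \sqrt{70}} \approx 0.001361$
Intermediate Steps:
$r{\left(y,H \right)} = \sqrt{H + y}$
$D{\left(Q \right)} = Q^{\frac{3}{2}}$
$d = 144 + 70 \sqrt{70}$ ($d = 70^{\frac{3}{2}} + 12^{2} = 70 \sqrt{70} + 144 = 144 + 70 \sqrt{70} \approx 729.66$)
$\frac{1}{r{\left(84,-58 \right)} + d} = \frac{1}{\sqrt{-58 + 84} + \left(144 + 70 \sqrt{70}\right)} = \frac{1}{\sqrt{26} + \left(144 + 70 \sqrt{70}\right)} = \frac{1}{144 + \sqrt{26} + 70 \sqrt{70}}$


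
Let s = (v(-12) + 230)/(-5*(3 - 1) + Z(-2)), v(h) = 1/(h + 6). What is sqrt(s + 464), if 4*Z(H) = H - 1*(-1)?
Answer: sqrt(6680622)/123 ≈ 21.014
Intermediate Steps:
Z(H) = 1/4 + H/4 (Z(H) = (H - 1*(-1))/4 = (H + 1)/4 = (1 + H)/4 = 1/4 + H/4)
v(h) = 1/(6 + h)
s = -2758/123 (s = (1/(6 - 12) + 230)/(-5*(3 - 1) + (1/4 + (1/4)*(-2))) = (1/(-6) + 230)/(-5*2 + (1/4 - 1/2)) = (-1/6 + 230)/(-10 - 1/4) = 1379/(6*(-41/4)) = (1379/6)*(-4/41) = -2758/123 ≈ -22.423)
sqrt(s + 464) = sqrt(-2758/123 + 464) = sqrt(54314/123) = sqrt(6680622)/123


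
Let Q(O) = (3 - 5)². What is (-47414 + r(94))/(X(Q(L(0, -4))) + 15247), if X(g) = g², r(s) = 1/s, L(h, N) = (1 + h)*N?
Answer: -4456915/1434722 ≈ -3.1065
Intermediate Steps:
L(h, N) = N*(1 + h)
Q(O) = 4 (Q(O) = (-2)² = 4)
(-47414 + r(94))/(X(Q(L(0, -4))) + 15247) = (-47414 + 1/94)/(4² + 15247) = (-47414 + 1/94)/(16 + 15247) = -4456915/94/15263 = -4456915/94*1/15263 = -4456915/1434722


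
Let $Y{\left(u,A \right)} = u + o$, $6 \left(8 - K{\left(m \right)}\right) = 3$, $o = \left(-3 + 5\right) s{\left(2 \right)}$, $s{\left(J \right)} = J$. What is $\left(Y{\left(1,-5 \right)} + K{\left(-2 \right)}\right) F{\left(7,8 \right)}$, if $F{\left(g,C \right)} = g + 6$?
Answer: $\frac{325}{2} \approx 162.5$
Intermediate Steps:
$o = 4$ ($o = \left(-3 + 5\right) 2 = 2 \cdot 2 = 4$)
$F{\left(g,C \right)} = 6 + g$
$K{\left(m \right)} = \frac{15}{2}$ ($K{\left(m \right)} = 8 - \frac{1}{2} = \frac{15}{2}$)
$Y{\left(u,A \right)} = 4 + u$ ($Y{\left(u,A \right)} = u + 4 = 4 + u$)
$\left(Y{\left(1,-5 \right)} + K{\left(-2 \right)}\right) F{\left(7,8 \right)} = \left(\left(4 + 1\right) + \frac{15}{2}\right) \left(6 + 7\right) = \left(5 + \frac{15}{2}\right) 13 = \frac{25}{2} \cdot 13 = \frac{325}{2}$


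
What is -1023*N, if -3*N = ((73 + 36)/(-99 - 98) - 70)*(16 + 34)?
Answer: -236977950/197 ≈ -1.2029e+6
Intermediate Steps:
N = 231650/197 (N = -((73 + 36)/(-99 - 98) - 70)*(16 + 34)/3 = -(109/(-197) - 70)*50/3 = -(109*(-1/197) - 70)*50/3 = -(-109/197 - 70)*50/3 = -(-4633)*50/197 = -1/3*(-694950/197) = 231650/197 ≈ 1175.9)
-1023*N = -1023*231650/197 = -236977950/197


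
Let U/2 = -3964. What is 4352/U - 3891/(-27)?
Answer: 1280431/8919 ≈ 143.56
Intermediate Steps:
U = -7928 (U = 2*(-3964) = -7928)
4352/U - 3891/(-27) = 4352/(-7928) - 3891/(-27) = 4352*(-1/7928) - 3891*(-1/27) = -544/991 + 1297/9 = 1280431/8919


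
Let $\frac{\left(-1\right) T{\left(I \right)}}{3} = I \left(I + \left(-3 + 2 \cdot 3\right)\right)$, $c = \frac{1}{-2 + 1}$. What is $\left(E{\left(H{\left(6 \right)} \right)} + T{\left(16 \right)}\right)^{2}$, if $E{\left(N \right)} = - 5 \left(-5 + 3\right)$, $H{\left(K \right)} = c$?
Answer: $813604$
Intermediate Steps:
$c = -1$ ($c = \frac{1}{-1} = -1$)
$H{\left(K \right)} = -1$
$E{\left(N \right)} = 10$ ($E{\left(N \right)} = \left(-5\right) \left(-2\right) = 10$)
$T{\left(I \right)} = - 3 I \left(3 + I\right)$ ($T{\left(I \right)} = - 3 I \left(I + \left(-3 + 2 \cdot 3\right)\right) = - 3 I \left(I + \left(-3 + 6\right)\right) = - 3 I \left(I + 3\right) = - 3 I \left(3 + I\right)$)
$\left(E{\left(H{\left(6 \right)} \right)} + T{\left(16 \right)}\right)^{2} = \left(10 - 48 \left(3 + 16\right)\right)^{2} = \left(10 - 48 \cdot 19\right)^{2} = \left(10 - 912\right)^{2} = \left(-902\right)^{2} = 813604$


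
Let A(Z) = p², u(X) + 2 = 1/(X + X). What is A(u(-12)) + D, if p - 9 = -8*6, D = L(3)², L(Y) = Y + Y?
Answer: 1557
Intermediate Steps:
L(Y) = 2*Y
u(X) = -2 + 1/(2*X) (u(X) = -2 + 1/(X + X) = -2 + 1/(2*X))
D = 36 (D = (2*3)² = 6² = 36)
p = -39 (p = 9 - 8*6 = 9 - 48 = -39)
A(Z) = 1521 (A(Z) = (-39)² = 1521)
A(u(-12)) + D = 1521 + 36 = 1557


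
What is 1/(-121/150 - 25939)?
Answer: -150/3890971 ≈ -3.8551e-5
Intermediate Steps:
1/(-121/150 - 25939) = 1/(-3890971/150) = -150/3890971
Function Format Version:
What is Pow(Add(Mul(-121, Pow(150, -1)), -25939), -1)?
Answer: Rational(-150, 3890971) ≈ -3.8551e-5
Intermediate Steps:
Pow(Add(Mul(-121, Pow(150, -1)), -25939), -1) = Pow(Add(Mul(-121, Rational(1, 150)), -25939), -1) = Pow(Add(Rational(-121, 150), -25939), -1) = Pow(Rational(-3890971, 150), -1) = Rational(-150, 3890971)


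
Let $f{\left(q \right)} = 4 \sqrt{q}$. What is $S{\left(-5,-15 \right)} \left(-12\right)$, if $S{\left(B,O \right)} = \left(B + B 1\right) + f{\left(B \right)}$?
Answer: $120 - 48 i \sqrt{5} \approx 120.0 - 107.33 i$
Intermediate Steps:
$S{\left(B,O \right)} = 2 B + 4 \sqrt{B}$ ($S{\left(B,O \right)} = \left(B + B 1\right) + 4 \sqrt{B} = \left(B + B\right) + 4 \sqrt{B} = 2 B + 4 \sqrt{B}$)
$S{\left(-5,-15 \right)} \left(-12\right) = \left(2 \left(-5\right) + 4 \sqrt{-5}\right) \left(-12\right) = \left(-10 + 4 i \sqrt{5}\right) \left(-12\right) = 120 - 48 i \sqrt{5}$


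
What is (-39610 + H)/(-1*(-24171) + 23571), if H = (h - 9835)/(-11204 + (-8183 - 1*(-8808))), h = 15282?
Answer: -1913423/2306222 ≈ -0.82968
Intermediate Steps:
H = -5447/10579 (H = (15282 - 9835)/(-11204 + (-8183 - 1*(-8808))) = 5447/(-11204 + (-8183 + 8808)) = 5447/(-11204 + 625) = 5447/(-10579) = 5447*(-1/10579) = -5447/10579 ≈ -0.51489)
(-39610 + H)/(-1*(-24171) + 23571) = (-39610 - 5447/10579)/(-1*(-24171) + 23571) = -419039637/(10579*(24171 + 23571)) = -419039637/10579/47742 = -419039637/10579*1/47742 = -1913423/2306222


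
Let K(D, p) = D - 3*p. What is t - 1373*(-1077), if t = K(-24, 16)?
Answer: 1478649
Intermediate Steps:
t = -72 (t = -24 - 3*16 = -24 - 48 = -72)
t - 1373*(-1077) = -72 - 1373*(-1077) = -72 + 1478721 = 1478649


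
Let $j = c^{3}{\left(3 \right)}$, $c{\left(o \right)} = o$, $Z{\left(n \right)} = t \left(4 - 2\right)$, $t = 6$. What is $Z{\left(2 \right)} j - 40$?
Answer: $284$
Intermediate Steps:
$Z{\left(n \right)} = 12$ ($Z{\left(n \right)} = 6 \left(4 - 2\right) = 6 \cdot 2 = 12$)
$j = 27$ ($j = 3^{3} = 27$)
$Z{\left(2 \right)} j - 40 = 12 \cdot 27 - 40 = 324 - 40 = 284$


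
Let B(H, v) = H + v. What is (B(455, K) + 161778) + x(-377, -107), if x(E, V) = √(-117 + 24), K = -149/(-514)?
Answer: 83387911/514 + I*√93 ≈ 1.6223e+5 + 9.6436*I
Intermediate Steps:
K = 149/514 (K = -149*(-1/514) = 149/514 ≈ 0.28988)
x(E, V) = I*√93 (x(E, V) = √(-93) = I*√93)
(B(455, K) + 161778) + x(-377, -107) = ((455 + 149/514) + 161778) + I*√93 = (234019/514 + 161778) + I*√93 = 83387911/514 + I*√93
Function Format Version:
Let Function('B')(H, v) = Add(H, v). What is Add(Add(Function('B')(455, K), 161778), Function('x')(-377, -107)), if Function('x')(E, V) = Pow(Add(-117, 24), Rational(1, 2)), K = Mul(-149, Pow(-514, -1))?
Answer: Add(Rational(83387911, 514), Mul(I, Pow(93, Rational(1, 2)))) ≈ Add(1.6223e+5, Mul(9.6436, I))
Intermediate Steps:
K = Rational(149, 514) (K = Mul(-149, Rational(-1, 514)) = Rational(149, 514) ≈ 0.28988)
Function('x')(E, V) = Mul(I, Pow(93, Rational(1, 2))) (Function('x')(E, V) = Pow(-93, Rational(1, 2)) = Mul(I, Pow(93, Rational(1, 2))))
Add(Add(Function('B')(455, K), 161778), Function('x')(-377, -107)) = Add(Add(Add(455, Rational(149, 514)), 161778), Mul(I, Pow(93, Rational(1, 2)))) = Add(Add(Rational(234019, 514), 161778), Mul(I, Pow(93, Rational(1, 2)))) = Add(Rational(83387911, 514), Mul(I, Pow(93, Rational(1, 2))))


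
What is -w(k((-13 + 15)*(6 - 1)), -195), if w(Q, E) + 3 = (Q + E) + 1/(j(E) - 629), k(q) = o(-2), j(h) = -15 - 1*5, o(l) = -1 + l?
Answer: 130450/649 ≈ 201.00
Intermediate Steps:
j(h) = -20 (j(h) = -15 - 5 = -20)
k(q) = -3 (k(q) = -1 - 2 = -3)
w(Q, E) = -1948/649 + E + Q (w(Q, E) = -3 + ((Q + E) + 1/(-20 - 629)) = -3 + ((E + Q) + 1/(-649)) = -3 + ((E + Q) - 1/649) = -3 + (-1/649 + E + Q) = -1948/649 + E + Q)
-w(k((-13 + 15)*(6 - 1)), -195) = -(-1948/649 - 195 - 3) = -1*(-130450/649) = 130450/649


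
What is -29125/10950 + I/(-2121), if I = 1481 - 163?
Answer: -1016083/309666 ≈ -3.2812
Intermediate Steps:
I = 1318
-29125/10950 + I/(-2121) = -29125/10950 + 1318/(-2121) = -29125*1/10950 + 1318*(-1/2121) = -1165/438 - 1318/2121 = -1016083/309666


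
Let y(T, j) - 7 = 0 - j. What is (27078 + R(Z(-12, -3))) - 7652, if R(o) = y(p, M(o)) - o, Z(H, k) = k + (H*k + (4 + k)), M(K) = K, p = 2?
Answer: 19365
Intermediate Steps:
y(T, j) = 7 - j (y(T, j) = 7 + (0 - j) = 7 - j)
Z(H, k) = 4 + 2*k + H*k (Z(H, k) = k + (4 + k + H*k) = 4 + 2*k + H*k)
R(o) = 7 - 2*o (R(o) = (7 - o) - o = 7 - 2*o)
(27078 + R(Z(-12, -3))) - 7652 = (27078 + (7 - 2*(4 + 2*(-3) - 12*(-3)))) - 7652 = (27078 + (7 - 2*(4 - 6 + 36))) - 7652 = (27078 + (7 - 2*34)) - 7652 = (27078 + (7 - 68)) - 7652 = (27078 - 61) - 7652 = 27017 - 7652 = 19365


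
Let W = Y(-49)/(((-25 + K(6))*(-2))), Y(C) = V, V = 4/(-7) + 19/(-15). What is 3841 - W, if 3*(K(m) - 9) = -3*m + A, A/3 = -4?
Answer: 20972053/5460 ≈ 3841.0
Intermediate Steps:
A = -12 (A = 3*(-4) = -12)
K(m) = 5 - m (K(m) = 9 + (-3*m - 12)/3 = 9 + (-12 - 3*m)/3 = 9 + (-4 - m) = 5 - m)
V = -193/105 (V = 4*(-1/7) + 19*(-1/15) = -4/7 - 19/15 = -193/105 ≈ -1.8381)
Y(C) = -193/105
W = -193/5460 (W = -193*(-1/(2*(-25 + (5 - 1*6))))/105 = -193*(-1/(2*(-25 + (5 - 6))))/105 = -193*(-1/(2*(-25 - 1)))/105 = -193/(105*((-26*(-2)))) = -193/105/52 = -193/105*1/52 = -193/5460 ≈ -0.035348)
3841 - W = 3841 - 1*(-193/5460) = 3841 + 193/5460 = 20972053/5460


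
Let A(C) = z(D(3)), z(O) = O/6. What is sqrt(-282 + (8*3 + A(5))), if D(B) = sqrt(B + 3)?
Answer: sqrt(-9288 + 6*sqrt(6))/6 ≈ 16.05*I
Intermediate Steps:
D(B) = sqrt(3 + B)
z(O) = O/6 (z(O) = O*(1/6) = O/6)
A(C) = sqrt(6)/6 (A(C) = sqrt(3 + 3)/6 = sqrt(6)/6)
sqrt(-282 + (8*3 + A(5))) = sqrt(-282 + (8*3 + sqrt(6)/6)) = sqrt(-282 + (24 + sqrt(6)/6)) = sqrt(-258 + sqrt(6)/6)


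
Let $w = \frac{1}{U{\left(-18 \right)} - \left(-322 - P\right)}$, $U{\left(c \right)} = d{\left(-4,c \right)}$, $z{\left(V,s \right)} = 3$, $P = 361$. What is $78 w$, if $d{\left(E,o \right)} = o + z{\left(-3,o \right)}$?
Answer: $\frac{39}{334} \approx 0.11677$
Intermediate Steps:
$d{\left(E,o \right)} = 3 + o$ ($d{\left(E,o \right)} = o + 3 = 3 + o$)
$U{\left(c \right)} = 3 + c$
$w = \frac{1}{668}$ ($w = \frac{1}{\left(3 - 18\right) - \left(-322 - 361\right)} = \frac{1}{-15 - \left(-322 - 361\right)} = \frac{1}{-15 - -683} = \frac{1}{-15 + 683} = \frac{1}{668} \approx 0.001497$)
$78 w = 78 \cdot \frac{1}{668} = \frac{39}{334}$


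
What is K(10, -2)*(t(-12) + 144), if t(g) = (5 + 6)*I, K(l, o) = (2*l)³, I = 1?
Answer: 1240000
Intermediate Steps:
K(l, o) = 8*l³
t(g) = 11 (t(g) = (5 + 6)*1 = 11*1 = 11)
K(10, -2)*(t(-12) + 144) = (8*10³)*(11 + 144) = (8*1000)*155 = 8000*155 = 1240000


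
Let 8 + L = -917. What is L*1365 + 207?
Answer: -1262418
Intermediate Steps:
L = -925 (L = -8 - 917 = -925)
L*1365 + 207 = -925*1365 + 207 = -1262625 + 207 = -1262418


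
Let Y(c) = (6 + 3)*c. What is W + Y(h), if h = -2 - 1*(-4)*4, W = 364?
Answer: 490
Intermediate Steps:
h = 14 (h = -2 + 4*4 = -2 + 16 = 14)
Y(c) = 9*c
W + Y(h) = 364 + 9*14 = 364 + 126 = 490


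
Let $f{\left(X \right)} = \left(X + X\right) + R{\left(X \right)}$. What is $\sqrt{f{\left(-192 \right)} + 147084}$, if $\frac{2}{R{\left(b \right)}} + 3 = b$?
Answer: $\frac{\sqrt{5578267110}}{195} \approx 383.01$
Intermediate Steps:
$R{\left(b \right)} = \frac{2}{-3 + b}$
$f{\left(X \right)} = 2 X + \frac{2}{-3 + X}$ ($f{\left(X \right)} = \left(X + X\right) + \frac{2}{-3 + X} = 2 X + \frac{2}{-3 + X}$)
$\sqrt{f{\left(-192 \right)} + 147084} = \sqrt{\frac{2 \left(1 - 192 \left(-3 - 192\right)\right)}{-3 - 192} + 147084} = \sqrt{\frac{2 \left(1 - -37440\right)}{-195} + 147084} = \sqrt{2 \left(- \frac{1}{195}\right) \left(1 + 37440\right) + 147084} = \sqrt{2 \left(- \frac{1}{195}\right) 37441 + 147084} = \sqrt{- \frac{74882}{195} + 147084} = \sqrt{\frac{28606498}{195}} = \frac{\sqrt{5578267110}}{195}$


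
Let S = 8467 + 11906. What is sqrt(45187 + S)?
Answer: 2*sqrt(16390) ≈ 256.05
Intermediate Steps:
S = 20373
sqrt(45187 + S) = sqrt(45187 + 20373) = sqrt(65560) = 2*sqrt(16390)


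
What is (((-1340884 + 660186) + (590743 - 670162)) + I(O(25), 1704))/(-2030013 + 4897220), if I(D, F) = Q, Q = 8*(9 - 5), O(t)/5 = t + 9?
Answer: -760085/2867207 ≈ -0.26510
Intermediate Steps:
O(t) = 45 + 5*t (O(t) = 5*(t + 9) = 5*(9 + t) = 45 + 5*t)
Q = 32 (Q = 8*4 = 32)
I(D, F) = 32
(((-1340884 + 660186) + (590743 - 670162)) + I(O(25), 1704))/(-2030013 + 4897220) = (((-1340884 + 660186) + (590743 - 670162)) + 32)/(-2030013 + 4897220) = ((-680698 - 79419) + 32)/2867207 = (-760117 + 32)*(1/2867207) = -760085*1/2867207 = -760085/2867207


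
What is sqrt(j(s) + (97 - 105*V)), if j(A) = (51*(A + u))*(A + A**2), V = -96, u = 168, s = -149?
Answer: sqrt(21378565) ≈ 4623.7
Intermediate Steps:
j(A) = (8568 + 51*A)*(A + A**2) (j(A) = (51*(A + 168))*(A + A**2) = (51*(168 + A))*(A + A**2) = (8568 + 51*A)*(A + A**2))
sqrt(j(s) + (97 - 105*V)) = sqrt(51*(-149)*(168 + (-149)**2 + 169*(-149)) + (97 - 105*(-96))) = sqrt(51*(-149)*(168 + 22201 - 25181) + (97 + 10080)) = sqrt(51*(-149)*(-2812) + 10177) = sqrt(21368388 + 10177) = sqrt(21378565)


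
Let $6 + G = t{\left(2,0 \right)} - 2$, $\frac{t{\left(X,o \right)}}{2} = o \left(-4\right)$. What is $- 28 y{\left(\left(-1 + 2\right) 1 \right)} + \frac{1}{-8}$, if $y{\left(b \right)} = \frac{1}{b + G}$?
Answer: $\frac{31}{8} \approx 3.875$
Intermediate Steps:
$t{\left(X,o \right)} = - 8 o$ ($t{\left(X,o \right)} = 2 o \left(-4\right) = 2 \left(- 4 o\right) = - 8 o$)
$G = -8$ ($G = -6 - 2 = -8$)
$y{\left(b \right)} = \frac{1}{-8 + b}$ ($y{\left(b \right)} = \frac{1}{b - 8} = \frac{1}{-8 + b}$)
$- 28 y{\left(\left(-1 + 2\right) 1 \right)} + \frac{1}{-8} = - \frac{28}{-8 + \left(-1 + 2\right) 1} + \frac{1}{-8} = - \frac{28}{-8 + 1 \cdot 1} - \frac{1}{8} = - \frac{28}{-8 + 1} - \frac{1}{8} = - \frac{28}{-7} - \frac{1}{8} = \left(-28\right) \left(- \frac{1}{7}\right) - \frac{1}{8} = 4 - \frac{1}{8} = \frac{31}{8}$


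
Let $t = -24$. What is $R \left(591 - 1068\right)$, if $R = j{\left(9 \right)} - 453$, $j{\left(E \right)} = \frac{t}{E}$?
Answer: $217353$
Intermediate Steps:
$j{\left(E \right)} = - \frac{24}{E}$
$R = - \frac{1367}{3}$ ($R = - \frac{24}{9} - 453 = \left(-24\right) \frac{1}{9} - 453 = - \frac{8}{3} - 453 = - \frac{1367}{3} \approx -455.67$)
$R \left(591 - 1068\right) = - \frac{1367 \left(591 - 1068\right)}{3} = \left(- \frac{1367}{3}\right) \left(-477\right) = 217353$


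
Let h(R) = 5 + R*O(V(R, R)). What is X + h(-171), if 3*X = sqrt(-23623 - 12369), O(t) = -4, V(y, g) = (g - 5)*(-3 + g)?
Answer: 689 + 2*I*sqrt(8998)/3 ≈ 689.0 + 63.239*I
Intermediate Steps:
V(y, g) = (-5 + g)*(-3 + g)
h(R) = 5 - 4*R (h(R) = 5 + R*(-4) = 5 - 4*R)
X = 2*I*sqrt(8998)/3 (X = sqrt(-23623 - 12369)/3 = sqrt(-35992)/3 = (2*I*sqrt(8998))/3 = 2*I*sqrt(8998)/3 ≈ 63.239*I)
X + h(-171) = 2*I*sqrt(8998)/3 + (5 - 4*(-171)) = 2*I*sqrt(8998)/3 + (5 + 684) = 2*I*sqrt(8998)/3 + 689 = 689 + 2*I*sqrt(8998)/3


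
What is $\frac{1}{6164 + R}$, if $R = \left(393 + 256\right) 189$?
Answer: $\frac{1}{128825} \approx 7.7625 \cdot 10^{-6}$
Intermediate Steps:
$R = 122661$ ($R = 649 \cdot 189 = 122661$)
$\frac{1}{6164 + R} = \frac{1}{6164 + 122661} = \frac{1}{128825}$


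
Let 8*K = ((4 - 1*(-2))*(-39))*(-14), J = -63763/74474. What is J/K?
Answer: -9109/4356729 ≈ -0.0020908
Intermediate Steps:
J = -63763/74474 (J = -63763*1/74474 = -63763/74474 ≈ -0.85618)
K = 819/2 (K = (((4 - 1*(-2))*(-39))*(-14))/8 = (((4 + 2)*(-39))*(-14))/8 = ((6*(-39))*(-14))/8 = (-234*(-14))/8 = (1/8)*3276 = 819/2 ≈ 409.50)
J/K = -63763/(74474*819/2) = -63763/74474*2/819 = -9109/4356729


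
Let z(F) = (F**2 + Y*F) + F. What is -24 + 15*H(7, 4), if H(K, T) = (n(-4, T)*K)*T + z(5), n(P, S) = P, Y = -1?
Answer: -1329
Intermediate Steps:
z(F) = F**2 (z(F) = (F**2 - F) + F = F**2)
H(K, T) = 25 - 4*K*T (H(K, T) = (-4*K)*T + 5**2 = -4*K*T + 25 = 25 - 4*K*T)
-24 + 15*H(7, 4) = -24 + 15*(25 - 4*7*4) = -24 + 15*(25 - 112) = -24 + 15*(-87) = -24 - 1305 = -1329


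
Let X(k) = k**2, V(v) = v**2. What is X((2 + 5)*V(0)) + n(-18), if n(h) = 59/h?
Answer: -59/18 ≈ -3.2778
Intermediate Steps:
X((2 + 5)*V(0)) + n(-18) = ((2 + 5)*0**2)**2 + 59/(-18) = (7*0)**2 + 59*(-1/18) = 0**2 - 59/18 = 0 - 59/18 = -59/18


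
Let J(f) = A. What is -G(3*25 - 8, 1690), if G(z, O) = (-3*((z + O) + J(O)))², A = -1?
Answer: -27751824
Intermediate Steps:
J(f) = -1
G(z, O) = (3 - 3*O - 3*z)² (G(z, O) = (-3*((z + O) - 1))² = (-3*((O + z) - 1))² = (-3*(-1 + O + z))² = (3 - 3*O - 3*z)²)
-G(3*25 - 8, 1690) = -9*(-1 + 1690 + (3*25 - 8))² = -9*(-1 + 1690 + (75 - 8))² = -9*(-1 + 1690 + 67)² = -9*1756² = -9*3083536 = -1*27751824 = -27751824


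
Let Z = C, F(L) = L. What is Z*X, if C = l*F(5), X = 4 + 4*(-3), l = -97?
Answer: 3880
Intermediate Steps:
X = -8 (X = 4 - 12 = -8)
C = -485 (C = -97*5 = -485)
Z = -485
Z*X = -485*(-8) = 3880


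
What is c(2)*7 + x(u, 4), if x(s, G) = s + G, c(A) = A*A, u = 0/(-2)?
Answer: 32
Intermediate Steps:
u = 0 (u = 0*(-1/2) = 0)
c(A) = A**2
x(s, G) = G + s
c(2)*7 + x(u, 4) = 2**2*7 + (4 + 0) = 4*7 + 4 = 28 + 4 = 32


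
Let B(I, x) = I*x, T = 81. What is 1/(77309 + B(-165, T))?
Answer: 1/63944 ≈ 1.5639e-5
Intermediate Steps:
1/(77309 + B(-165, T)) = 1/(77309 - 165*81) = 1/(77309 - 13365) = 1/63944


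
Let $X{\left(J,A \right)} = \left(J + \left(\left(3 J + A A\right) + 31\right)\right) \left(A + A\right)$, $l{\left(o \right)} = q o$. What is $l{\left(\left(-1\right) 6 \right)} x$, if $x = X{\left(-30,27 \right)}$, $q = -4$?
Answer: $829440$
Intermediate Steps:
$l{\left(o \right)} = - 4 o$
$X{\left(J,A \right)} = 2 A \left(31 + A^{2} + 4 J\right)$ ($X{\left(J,A \right)} = \left(J + \left(\left(3 J + A^{2}\right) + 31\right)\right) 2 A = \left(J + \left(\left(A^{2} + 3 J\right) + 31\right)\right) 2 A = \left(J + \left(31 + A^{2} + 3 J\right)\right) 2 A = \left(31 + A^{2} + 4 J\right) 2 A = 2 A \left(31 + A^{2} + 4 J\right)$)
$x = 34560$ ($x = 2 \cdot 27 \left(31 + 27^{2} + 4 \left(-30\right)\right) = 2 \cdot 27 \left(31 + 729 - 120\right) = 2 \cdot 27 \cdot 640 = 34560$)
$l{\left(\left(-1\right) 6 \right)} x = - 4 \left(\left(-1\right) 6\right) 34560 = \left(-4\right) \left(-6\right) 34560 = 24 \cdot 34560 = 829440$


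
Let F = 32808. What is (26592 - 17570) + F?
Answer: 41830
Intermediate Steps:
(26592 - 17570) + F = (26592 - 17570) + 32808 = 9022 + 32808 = 41830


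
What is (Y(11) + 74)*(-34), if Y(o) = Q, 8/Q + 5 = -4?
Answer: -22372/9 ≈ -2485.8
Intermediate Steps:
Q = -8/9 (Q = 8/(-5 - 4) = 8/(-9) = 8*(-⅑) = -8/9 ≈ -0.88889)
Y(o) = -8/9
(Y(11) + 74)*(-34) = (-8/9 + 74)*(-34) = (658/9)*(-34) = -22372/9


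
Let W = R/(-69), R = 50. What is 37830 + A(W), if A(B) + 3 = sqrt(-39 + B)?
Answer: 37827 + I*sqrt(189129)/69 ≈ 37827.0 + 6.3027*I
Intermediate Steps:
W = -50/69 (W = 50/(-69) = 50*(-1/69) = -50/69 ≈ -0.72464)
A(B) = -3 + sqrt(-39 + B)
37830 + A(W) = 37830 + (-3 + sqrt(-39 - 50/69)) = 37830 + (-3 + sqrt(-2741/69)) = 37830 + (-3 + I*sqrt(189129)/69) = 37827 + I*sqrt(189129)/69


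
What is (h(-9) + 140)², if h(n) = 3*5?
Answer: 24025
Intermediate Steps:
h(n) = 15
(h(-9) + 140)² = (15 + 140)² = 155² = 24025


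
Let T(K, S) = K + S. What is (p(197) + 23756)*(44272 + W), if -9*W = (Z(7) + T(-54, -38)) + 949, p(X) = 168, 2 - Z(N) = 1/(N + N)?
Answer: 66583446614/63 ≈ 1.0569e+9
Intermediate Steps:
Z(N) = 2 - 1/(2*N) (Z(N) = 2 - 1/(N + N) = 2 - 1/(2*N))
W = -12025/126 (W = -(((2 - ½/7) + (-54 - 38)) + 949)/9 = -(((2 - ½*⅐) - 92) + 949)/9 = -(((2 - 1/14) - 92) + 949)/9 = -((27/14 - 92) + 949)/9 = -(-1261/14 + 949)/9 = -⅑*12025/14 = -12025/126 ≈ -95.437)
(p(197) + 23756)*(44272 + W) = (168 + 23756)*(44272 - 12025/126) = 23924*(5566247/126) = 66583446614/63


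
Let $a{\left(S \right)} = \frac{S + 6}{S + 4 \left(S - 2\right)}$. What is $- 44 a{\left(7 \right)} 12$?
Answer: $- \frac{2288}{9} \approx -254.22$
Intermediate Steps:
$a{\left(S \right)} = \frac{6 + S}{-8 + 5 S}$ ($a{\left(S \right)} = \frac{6 + S}{S + 4 \left(-2 + S\right)} = \frac{6 + S}{S + \left(-8 + 4 S\right)} = \frac{6 + S}{-8 + 5 S}$)
$- 44 a{\left(7 \right)} 12 = - 44 \frac{6 + 7}{-8 + 5 \cdot 7} \cdot 12 = - 44 \frac{1}{-8 + 35} \cdot 13 \cdot 12 = - 44 \cdot \frac{1}{27} \cdot 13 \cdot 12 = \left(-44\right) \frac{13}{27} \cdot 12 = \left(- \frac{572}{27}\right) 12 = - \frac{2288}{9}$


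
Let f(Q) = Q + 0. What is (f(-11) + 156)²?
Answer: 21025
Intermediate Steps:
f(Q) = Q
(f(-11) + 156)² = (-11 + 156)² = 145² = 21025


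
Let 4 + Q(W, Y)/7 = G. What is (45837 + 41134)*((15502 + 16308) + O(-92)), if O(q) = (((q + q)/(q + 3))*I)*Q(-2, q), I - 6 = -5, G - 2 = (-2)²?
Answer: 246446765686/89 ≈ 2.7691e+9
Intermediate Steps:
G = 6 (G = 2 + (-2)² = 2 + 4 = 6)
Q(W, Y) = 14 (Q(W, Y) = -28 + 7*6 = -28 + 42 = 14)
I = 1 (I = 6 - 5 = 1)
O(q) = 28*q/(3 + q) (O(q) = (((q + q)/(q + 3))*1)*14 = (((2*q)/(3 + q))*1)*14 = ((2*q/(3 + q))*1)*14 = (2*q/(3 + q))*14 = 28*q/(3 + q))
(45837 + 41134)*((15502 + 16308) + O(-92)) = (45837 + 41134)*((15502 + 16308) + 28*(-92)/(3 - 92)) = 86971*(31810 + 28*(-92)/(-89)) = 86971*(31810 + 28*(-92)*(-1/89)) = 86971*(31810 + 2576/89) = 86971*(2833666/89) = 246446765686/89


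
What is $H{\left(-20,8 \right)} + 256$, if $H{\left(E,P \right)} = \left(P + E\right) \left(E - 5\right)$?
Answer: $556$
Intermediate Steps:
$H{\left(E,P \right)} = \left(-5 + E\right) \left(E + P\right)$ ($H{\left(E,P \right)} = \left(E + P\right) \left(-5 + E\right) = \left(-5 + E\right) \left(E + P\right)$)
$H{\left(-20,8 \right)} + 256 = \left(\left(-20\right)^{2} - -100 - 40 - 160\right) + 256 = \left(400 + 100 - 40 - 160\right) + 256 = 300 + 256 = 556$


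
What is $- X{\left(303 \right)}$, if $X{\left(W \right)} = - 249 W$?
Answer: $75447$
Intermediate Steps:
$- X{\left(303 \right)} = - \left(-249\right) 303 = \left(-1\right) \left(-75447\right) = 75447$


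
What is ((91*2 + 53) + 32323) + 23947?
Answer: 56505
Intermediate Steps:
((91*2 + 53) + 32323) + 23947 = ((182 + 53) + 32323) + 23947 = (235 + 32323) + 23947 = 32558 + 23947 = 56505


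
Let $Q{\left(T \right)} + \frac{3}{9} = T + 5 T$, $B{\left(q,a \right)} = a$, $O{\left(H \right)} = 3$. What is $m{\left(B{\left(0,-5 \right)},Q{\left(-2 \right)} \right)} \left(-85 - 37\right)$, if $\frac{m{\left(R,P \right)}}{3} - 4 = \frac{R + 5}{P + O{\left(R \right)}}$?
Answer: $-1464$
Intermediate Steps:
$Q{\left(T \right)} = - \frac{1}{3} + 6 T$ ($Q{\left(T \right)} = - \frac{1}{3} + \left(T + 5 T\right) = - \frac{1}{3} + 6 T$)
$m{\left(R,P \right)} = 12 + \frac{3 \left(5 + R\right)}{3 + P}$ ($m{\left(R,P \right)} = 12 + 3 \frac{R + 5}{P + 3} = 12 + 3 \frac{5 + R}{3 + P} = 12 + \frac{3 \left(5 + R\right)}{3 + P}$)
$m{\left(B{\left(0,-5 \right)},Q{\left(-2 \right)} \right)} \left(-85 - 37\right) = \frac{3 \left(17 - 5 + 4 \left(- \frac{1}{3} + 6 \left(-2\right)\right)\right)}{3 + \left(- \frac{1}{3} + 6 \left(-2\right)\right)} \left(-85 - 37\right) = \frac{3 \left(17 - 5 + 4 \left(- \frac{1}{3} - 12\right)\right)}{3 - \frac{37}{3}} \left(-122\right) = \frac{3 \left(17 - 5 + 4 \left(- \frac{37}{3}\right)\right)}{3 - \frac{37}{3}} \left(-122\right) = \frac{3 \left(17 - 5 - \frac{148}{3}\right)}{- \frac{28}{3}} \left(-122\right) = 3 \left(- \frac{3}{28}\right) \left(- \frac{112}{3}\right) \left(-122\right) = 12 \left(-122\right) = -1464$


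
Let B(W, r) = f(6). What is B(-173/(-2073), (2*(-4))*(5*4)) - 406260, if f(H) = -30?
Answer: -406290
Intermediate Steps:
B(W, r) = -30
B(-173/(-2073), (2*(-4))*(5*4)) - 406260 = -30 - 406260 = -406290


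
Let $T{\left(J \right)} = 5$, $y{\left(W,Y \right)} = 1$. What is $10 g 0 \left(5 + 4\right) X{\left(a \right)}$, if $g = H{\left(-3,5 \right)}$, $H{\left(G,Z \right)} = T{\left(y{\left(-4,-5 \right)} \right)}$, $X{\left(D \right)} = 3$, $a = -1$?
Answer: $0$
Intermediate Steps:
$H{\left(G,Z \right)} = 5$
$g = 5$
$10 g 0 \left(5 + 4\right) X{\left(a \right)} = 10 \cdot 5 \cdot 0 \left(5 + 4\right) 3 = 50 \cdot 0 \cdot 9 \cdot 3 = 50 \cdot 0 \cdot 27 = 50 \cdot 0 = 0$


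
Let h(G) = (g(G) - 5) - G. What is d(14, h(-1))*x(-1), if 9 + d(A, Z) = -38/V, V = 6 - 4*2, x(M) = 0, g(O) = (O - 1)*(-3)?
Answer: 0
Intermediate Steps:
g(O) = 3 - 3*O (g(O) = (-1 + O)*(-3) = 3 - 3*O)
V = -2 (V = 6 - 8 = -2)
h(G) = -2 - 4*G (h(G) = ((3 - 3*G) - 5) - G = (-2 - 3*G) - G = -2 - 4*G)
d(A, Z) = 10 (d(A, Z) = -9 - 38/(-2) = -9 - 38*(-½) = -9 + 19 = 10)
d(14, h(-1))*x(-1) = 10*0 = 0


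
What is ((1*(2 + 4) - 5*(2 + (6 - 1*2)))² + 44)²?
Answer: 384400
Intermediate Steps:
((1*(2 + 4) - 5*(2 + (6 - 1*2)))² + 44)² = ((1*6 - 5*(2 + (6 - 2)))² + 44)² = ((6 - 5*(2 + 4))² + 44)² = ((6 - 5*6)² + 44)² = ((6 - 30)² + 44)² = ((-24)² + 44)² = (576 + 44)² = 620² = 384400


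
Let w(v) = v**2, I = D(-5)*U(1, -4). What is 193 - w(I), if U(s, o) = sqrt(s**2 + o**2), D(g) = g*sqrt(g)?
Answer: 2318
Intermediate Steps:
D(g) = g**(3/2)
U(s, o) = sqrt(o**2 + s**2)
I = -5*I*sqrt(85) (I = (-5)**(3/2)*sqrt((-4)**2 + 1**2) = (-5*I*sqrt(5))*sqrt(16 + 1) = (-5*I*sqrt(5))*sqrt(17) = -5*I*sqrt(85) ≈ -46.098*I)
193 - w(I) = 193 - (-5*I*sqrt(85))**2 = 193 - 1*(-2125) = 193 + 2125 = 2318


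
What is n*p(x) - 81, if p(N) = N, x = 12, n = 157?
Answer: 1803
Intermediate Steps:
n*p(x) - 81 = 157*12 - 81 = 1884 - 81 = 1803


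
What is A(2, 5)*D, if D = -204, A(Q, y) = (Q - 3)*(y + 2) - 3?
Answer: 2040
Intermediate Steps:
A(Q, y) = -3 + (-3 + Q)*(2 + y) (A(Q, y) = (-3 + Q)*(2 + y) - 3 = -3 + (-3 + Q)*(2 + y))
A(2, 5)*D = (-9 - 3*5 + 2*2 + 2*5)*(-204) = (-9 - 15 + 4 + 10)*(-204) = -10*(-204) = 2040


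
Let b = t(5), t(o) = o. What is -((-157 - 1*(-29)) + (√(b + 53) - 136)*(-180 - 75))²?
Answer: -1197612154 + 17621520*√58 ≈ -1.0634e+9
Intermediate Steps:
b = 5
-((-157 - 1*(-29)) + (√(b + 53) - 136)*(-180 - 75))² = -((-157 - 1*(-29)) + (√(5 + 53) - 136)*(-180 - 75))² = -((-157 + 29) + (√58 - 136)*(-255))² = -(-128 + (-136 + √58)*(-255))² = -(-128 + (34680 - 255*√58))² = -(34552 - 255*√58)²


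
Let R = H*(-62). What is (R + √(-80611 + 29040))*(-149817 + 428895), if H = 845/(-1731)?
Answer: 4873632140/577 + 279078*I*√51571 ≈ 8.4465e+6 + 6.3377e+7*I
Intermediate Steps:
H = -845/1731 (H = 845*(-1/1731) = -845/1731 ≈ -0.48816)
R = 52390/1731 (R = -845/1731*(-62) = 52390/1731 ≈ 30.266)
(R + √(-80611 + 29040))*(-149817 + 428895) = (52390/1731 + √(-80611 + 29040))*(-149817 + 428895) = (52390/1731 + √(-51571))*279078 = (52390/1731 + I*√51571)*279078 = 4873632140/577 + 279078*I*√51571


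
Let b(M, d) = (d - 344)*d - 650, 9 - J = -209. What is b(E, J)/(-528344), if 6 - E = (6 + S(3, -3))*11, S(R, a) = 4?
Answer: 14059/264172 ≈ 0.053219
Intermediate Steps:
J = 218 (J = 9 - 1*(-209) = 9 + 209 = 218)
E = -104 (E = 6 - (6 + 4)*11 = 6 - 10*11 = 6 - 1*110 = 6 - 110 = -104)
b(M, d) = -650 + d*(-344 + d) (b(M, d) = (-344 + d)*d - 650 = d*(-344 + d) - 650 = -650 + d*(-344 + d))
b(E, J)/(-528344) = (-650 + 218² - 344*218)/(-528344) = (-650 + 47524 - 74992)*(-1/528344) = -28118*(-1/528344) = 14059/264172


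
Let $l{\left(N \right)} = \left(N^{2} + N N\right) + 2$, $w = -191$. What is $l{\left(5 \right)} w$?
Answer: $-9932$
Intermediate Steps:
$l{\left(N \right)} = 2 + 2 N^{2}$ ($l{\left(N \right)} = \left(N^{2} + N^{2}\right) + 2 = 2 N^{2} + 2 = 2 + 2 N^{2}$)
$l{\left(5 \right)} w = \left(2 + 2 \cdot 5^{2}\right) \left(-191\right) = \left(2 + 2 \cdot 25\right) \left(-191\right) = \left(2 + 50\right) \left(-191\right) = 52 \left(-191\right) = -9932$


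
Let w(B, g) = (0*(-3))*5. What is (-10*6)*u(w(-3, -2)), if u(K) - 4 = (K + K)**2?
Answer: -240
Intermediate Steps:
w(B, g) = 0 (w(B, g) = 0*5 = 0)
u(K) = 4 + 4*K**2 (u(K) = 4 + (K + K)**2 = 4 + (2*K)**2 = 4 + 4*K**2)
(-10*6)*u(w(-3, -2)) = (-10*6)*(4 + 4*0**2) = -60*(4 + 4*0) = -60*(4 + 0) = -60*4 = -240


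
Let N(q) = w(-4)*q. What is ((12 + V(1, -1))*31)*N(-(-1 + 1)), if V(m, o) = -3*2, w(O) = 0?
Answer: 0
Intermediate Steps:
V(m, o) = -6
N(q) = 0 (N(q) = 0*q = 0)
((12 + V(1, -1))*31)*N(-(-1 + 1)) = ((12 - 6)*31)*0 = (6*31)*0 = 186*0 = 0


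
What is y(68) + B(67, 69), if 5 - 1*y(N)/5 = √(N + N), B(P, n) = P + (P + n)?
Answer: 228 - 10*√34 ≈ 169.69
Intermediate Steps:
B(P, n) = n + 2*P
y(N) = 25 - 5*√2*√N (y(N) = 25 - 5*√(N + N) = 25 - 5*√2*√N)
y(68) + B(67, 69) = (25 - 5*√2*√68) + (69 + 2*67) = (25 - 5*√2*2*√17) + (69 + 134) = (25 - 10*√34) + 203 = 228 - 10*√34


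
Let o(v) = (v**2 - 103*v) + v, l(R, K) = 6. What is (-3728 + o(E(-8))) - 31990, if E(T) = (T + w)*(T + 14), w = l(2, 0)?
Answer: -34350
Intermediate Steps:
w = 6
E(T) = (6 + T)*(14 + T) (E(T) = (T + 6)*(T + 14) = (6 + T)*(14 + T))
o(v) = v**2 - 102*v
(-3728 + o(E(-8))) - 31990 = (-3728 + (84 + (-8)**2 + 20*(-8))*(-102 + (84 + (-8)**2 + 20*(-8)))) - 31990 = (-3728 + (84 + 64 - 160)*(-102 + (84 + 64 - 160))) - 31990 = (-3728 - 12*(-102 - 12)) - 31990 = (-3728 - 12*(-114)) - 31990 = (-3728 + 1368) - 31990 = -2360 - 31990 = -34350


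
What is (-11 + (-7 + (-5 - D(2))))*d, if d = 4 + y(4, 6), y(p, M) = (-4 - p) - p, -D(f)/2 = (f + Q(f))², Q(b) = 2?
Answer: -72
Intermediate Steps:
D(f) = -2*(2 + f)² (D(f) = -2*(f + 2)² = -2*(2 + f)²)
y(p, M) = -4 - 2*p
d = -8 (d = 4 + (-4 - 2*4) = 4 + (-4 - 8) = 4 - 12 = -8)
(-11 + (-7 + (-5 - D(2))))*d = (-11 + (-7 + (-5 - (-2)*(2 + 2)²)))*(-8) = (-11 + (-7 + (-5 - (-2)*4²)))*(-8) = (-11 + (-7 + (-5 - (-2)*16)))*(-8) = (-11 + (-7 + (-5 - 1*(-32))))*(-8) = (-11 + (-7 + (-5 + 32)))*(-8) = (-11 + (-7 + 27))*(-8) = (-11 + 20)*(-8) = 9*(-8) = -72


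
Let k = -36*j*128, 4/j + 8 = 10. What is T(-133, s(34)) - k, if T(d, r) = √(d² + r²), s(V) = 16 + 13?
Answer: 9216 + √18530 ≈ 9352.1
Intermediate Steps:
j = 2 (j = 4/(-8 + 10) = 4/2 = 4*(½) = 2)
s(V) = 29
k = -9216 (k = -36*2*128 = -72*128 = -9216)
T(-133, s(34)) - k = √((-133)² + 29²) - 1*(-9216) = √(17689 + 841) + 9216 = √18530 + 9216 = 9216 + √18530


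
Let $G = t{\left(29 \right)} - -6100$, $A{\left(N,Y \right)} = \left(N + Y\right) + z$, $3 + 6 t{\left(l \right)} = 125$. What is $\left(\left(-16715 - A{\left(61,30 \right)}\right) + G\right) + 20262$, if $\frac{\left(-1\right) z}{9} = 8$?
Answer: $\frac{28945}{3} \approx 9648.3$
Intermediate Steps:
$z = -72$ ($z = \left(-9\right) 8 = -72$)
$t{\left(l \right)} = \frac{61}{3}$ ($t{\left(l \right)} = - \frac{1}{2} + \frac{1}{6} \cdot 125 = - \frac{1}{2} + \frac{125}{6} = \frac{61}{3}$)
$A{\left(N,Y \right)} = -72 + N + Y$ ($A{\left(N,Y \right)} = \left(N + Y\right) - 72 = -72 + N + Y$)
$G = \frac{18361}{3}$ ($G = \frac{61}{3} - -6100 = \frac{61}{3} + 6100 = \frac{18361}{3} \approx 6120.3$)
$\left(\left(-16715 - A{\left(61,30 \right)}\right) + G\right) + 20262 = \left(\left(-16715 - \left(-72 + 61 + 30\right)\right) + \frac{18361}{3}\right) + 20262 = \left(\left(-16715 - 19\right) + \frac{18361}{3}\right) + 20262 = \left(-16734 + \frac{18361}{3}\right) + 20262 = - \frac{31841}{3} + 20262 = \frac{28945}{3}$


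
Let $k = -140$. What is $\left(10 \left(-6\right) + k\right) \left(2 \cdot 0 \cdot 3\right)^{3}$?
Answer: $0$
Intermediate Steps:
$\left(10 \left(-6\right) + k\right) \left(2 \cdot 0 \cdot 3\right)^{3} = \left(10 \left(-6\right) - 140\right) \left(2 \cdot 0 \cdot 3\right)^{3} = \left(-60 - 140\right) \left(0 \cdot 3\right)^{3} = - 200 \cdot 0^{3} = \left(-200\right) 0 = 0$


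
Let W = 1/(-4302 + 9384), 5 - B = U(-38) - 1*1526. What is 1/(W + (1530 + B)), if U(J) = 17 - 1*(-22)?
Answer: 5082/15357805 ≈ 0.00033091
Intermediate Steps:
U(J) = 39 (U(J) = 17 + 22 = 39)
B = 1492 (B = 5 - (39 - 1*1526) = 5 - (39 - 1526) = 5 - 1*(-1487) = 5 + 1487 = 1492)
W = 1/5082 ≈ 0.00019677
1/(W + (1530 + B)) = 1/(1/5082 + (1530 + 1492)) = 1/(1/5082 + 3022) = 1/(15357805/5082) = 5082/15357805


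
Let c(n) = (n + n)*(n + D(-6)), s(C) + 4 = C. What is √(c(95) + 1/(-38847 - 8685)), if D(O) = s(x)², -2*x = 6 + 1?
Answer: √16231593938667/23766 ≈ 169.52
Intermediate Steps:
x = -7/2 (x = -(6 + 1)/2 = -½*7 = -7/2 ≈ -3.5000)
s(C) = -4 + C
D(O) = 225/4 (D(O) = (-4 - 7/2)² = (-15/2)² = 225/4)
c(n) = 2*n*(225/4 + n) (c(n) = (n + n)*(n + 225/4) = (2*n)*(225/4 + n) = 2*n*(225/4 + n))
√(c(95) + 1/(-38847 - 8685)) = √((½)*95*(225 + 4*95) + 1/(-38847 - 8685)) = √((½)*95*(225 + 380) + 1/(-47532)) = √((½)*95*605 - 1/47532) = √(57475/2 - 1/47532) = √(1365950849/47532) = √16231593938667/23766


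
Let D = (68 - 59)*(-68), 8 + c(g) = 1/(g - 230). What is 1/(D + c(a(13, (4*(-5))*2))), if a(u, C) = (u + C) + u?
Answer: -244/151281 ≈ -0.0016129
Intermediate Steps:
a(u, C) = C + 2*u (a(u, C) = (C + u) + u = C + 2*u)
c(g) = -8 + 1/(-230 + g) (c(g) = -8 + 1/(g - 230) = -8 + 1/(-230 + g))
D = -612 (D = 9*(-68) = -612)
1/(D + c(a(13, (4*(-5))*2))) = 1/(-612 + (1841 - 8*((4*(-5))*2 + 2*13))/(-230 + ((4*(-5))*2 + 2*13))) = 1/(-612 + (1841 - 8*(-20*2 + 26))/(-230 + (-20*2 + 26))) = 1/(-612 + (1841 - 8*(-40 + 26))/(-230 + (-40 + 26))) = 1/(-612 + (1841 - 8*(-14))/(-230 - 14)) = 1/(-612 + (1841 + 112)/(-244)) = 1/(-612 - 1/244*1953) = 1/(-612 - 1953/244) = 1/(-151281/244) = -244/151281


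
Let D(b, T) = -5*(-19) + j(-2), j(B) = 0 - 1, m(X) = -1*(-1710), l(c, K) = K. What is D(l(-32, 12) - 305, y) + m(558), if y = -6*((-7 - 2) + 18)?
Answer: 1804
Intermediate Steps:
m(X) = 1710
j(B) = -1
y = -54 (y = -6*(-9 + 18) = -6*9 = -54)
D(b, T) = 94 (D(b, T) = -5*(-19) - 1 = 95 - 1 = 94)
D(l(-32, 12) - 305, y) + m(558) = 94 + 1710 = 1804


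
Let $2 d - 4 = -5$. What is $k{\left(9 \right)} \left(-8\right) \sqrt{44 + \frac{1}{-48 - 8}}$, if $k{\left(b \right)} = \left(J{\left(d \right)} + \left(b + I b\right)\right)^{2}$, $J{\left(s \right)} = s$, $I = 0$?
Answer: $- \frac{289 \sqrt{34482}}{14} \approx -3833.2$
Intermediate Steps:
$d = - \frac{1}{2}$ ($d = 2 + \frac{1}{2} \left(-5\right) = 2 - \frac{5}{2} = - \frac{1}{2} \approx -0.5$)
$k{\left(b \right)} = \left(- \frac{1}{2} + b\right)^{2}$ ($k{\left(b \right)} = \left(- \frac{1}{2} + \left(b + 0 b\right)\right)^{2} = \left(- \frac{1}{2} + \left(b + 0\right)\right)^{2} = \left(- \frac{1}{2} + b\right)^{2}$)
$k{\left(9 \right)} \left(-8\right) \sqrt{44 + \frac{1}{-48 - 8}} = \frac{\left(-1 + 2 \cdot 9\right)^{2}}{4} \left(-8\right) \sqrt{44 + \frac{1}{-48 - 8}} = \frac{\left(-1 + 18\right)^{2}}{4} \left(-8\right) \sqrt{44 + \frac{1}{-56}} = \frac{17^{2}}{4} \left(-8\right) \sqrt{44 - \frac{1}{56}} = \frac{1}{4} \cdot 289 \left(-8\right) \sqrt{\frac{2463}{56}} = \frac{289}{4} \left(-8\right) \frac{\sqrt{34482}}{28} = - 578 \frac{\sqrt{34482}}{28} = - \frac{289 \sqrt{34482}}{14}$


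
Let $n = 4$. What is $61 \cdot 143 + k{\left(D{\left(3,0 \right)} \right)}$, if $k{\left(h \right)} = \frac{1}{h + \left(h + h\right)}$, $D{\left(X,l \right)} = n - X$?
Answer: $\frac{26170}{3} \approx 8723.3$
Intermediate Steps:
$D{\left(X,l \right)} = 4 - X$
$k{\left(h \right)} = \frac{1}{3 h}$ ($k{\left(h \right)} = \frac{1}{h + 2 h} = \frac{1}{3 h}$)
$61 \cdot 143 + k{\left(D{\left(3,0 \right)} \right)} = 61 \cdot 143 + \frac{1}{3 \left(4 - 3\right)} = 8723 + \frac{1}{3 \left(4 - 3\right)} = 8723 + \frac{1}{3 \cdot 1} = 8723 + \frac{1}{3} \cdot 1 = 8723 + \frac{1}{3} = \frac{26170}{3}$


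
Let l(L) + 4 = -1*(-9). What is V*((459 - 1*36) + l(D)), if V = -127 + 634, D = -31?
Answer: 216996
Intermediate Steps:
l(L) = 5 (l(L) = -4 - 1*(-9) = -4 + 9 = 5)
V = 507
V*((459 - 1*36) + l(D)) = 507*((459 - 1*36) + 5) = 507*((459 - 36) + 5) = 507*(423 + 5) = 507*428 = 216996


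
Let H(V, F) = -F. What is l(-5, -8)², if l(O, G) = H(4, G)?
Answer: 64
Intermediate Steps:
l(O, G) = -G
l(-5, -8)² = (-1*(-8))² = 8² = 64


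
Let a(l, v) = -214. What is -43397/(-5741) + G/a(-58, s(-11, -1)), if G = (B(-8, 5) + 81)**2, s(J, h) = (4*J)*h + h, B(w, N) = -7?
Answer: -11075379/614287 ≈ -18.030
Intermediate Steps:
s(J, h) = h + 4*J*h (s(J, h) = 4*J*h + h = h + 4*J*h)
G = 5476 (G = (-7 + 81)**2 = 74**2 = 5476)
-43397/(-5741) + G/a(-58, s(-11, -1)) = -43397/(-5741) + 5476/(-214) = -43397*(-1/5741) + 5476*(-1/214) = 43397/5741 - 2738/107 = -11075379/614287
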